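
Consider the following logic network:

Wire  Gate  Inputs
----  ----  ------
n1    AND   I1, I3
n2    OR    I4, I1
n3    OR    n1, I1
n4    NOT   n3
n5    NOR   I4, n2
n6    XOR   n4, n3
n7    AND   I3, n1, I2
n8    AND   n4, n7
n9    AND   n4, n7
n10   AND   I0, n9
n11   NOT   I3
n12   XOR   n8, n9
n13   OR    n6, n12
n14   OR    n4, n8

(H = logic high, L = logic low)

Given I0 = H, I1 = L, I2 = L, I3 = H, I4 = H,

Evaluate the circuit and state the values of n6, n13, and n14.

n6 = H  n13 = H  n14 = H

n1 = I1 AND I3 = L AND H = L
n3 = n1 OR I1 = L OR L = L
n4 = NOT n3 = NOT L = H
n6 = n4 XOR n3 = H XOR L = H
n7 = I3 AND n1 AND I2 = H AND L AND L = L
n8 = n4 AND n7 = H AND L = L
n9 = n4 AND n7 = H AND L = L
n12 = n8 XOR n9 = L XOR L = L
n13 = n6 OR n12 = H OR L = H
n14 = n4 OR n8 = H OR L = H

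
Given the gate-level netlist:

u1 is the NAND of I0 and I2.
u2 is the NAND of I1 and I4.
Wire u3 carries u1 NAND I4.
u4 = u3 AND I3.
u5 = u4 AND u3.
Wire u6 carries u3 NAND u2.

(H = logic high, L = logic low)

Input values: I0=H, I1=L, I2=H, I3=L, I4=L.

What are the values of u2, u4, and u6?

u1 = I0 NAND I2 = H NAND H = L
u2 = I1 NAND I4 = L NAND L = H
u3 = u1 NAND I4 = L NAND L = H
u4 = u3 AND I3 = H AND L = L
u6 = u3 NAND u2 = H NAND H = L

u2 = H, u4 = L, u6 = L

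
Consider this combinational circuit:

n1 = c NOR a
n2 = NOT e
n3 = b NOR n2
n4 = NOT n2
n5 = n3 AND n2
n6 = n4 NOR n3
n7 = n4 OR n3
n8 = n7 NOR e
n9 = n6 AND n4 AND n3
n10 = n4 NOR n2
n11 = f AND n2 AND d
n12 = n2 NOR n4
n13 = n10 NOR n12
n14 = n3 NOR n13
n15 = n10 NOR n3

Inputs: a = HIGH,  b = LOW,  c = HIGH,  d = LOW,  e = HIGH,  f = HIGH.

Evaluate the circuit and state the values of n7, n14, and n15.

n2 = NOT e = NOT HIGH = LOW
n3 = b NOR n2 = LOW NOR LOW = HIGH
n4 = NOT n2 = NOT LOW = HIGH
n7 = n4 OR n3 = HIGH OR HIGH = HIGH
n10 = n4 NOR n2 = HIGH NOR LOW = LOW
n12 = n2 NOR n4 = LOW NOR HIGH = LOW
n13 = n10 NOR n12 = LOW NOR LOW = HIGH
n14 = n3 NOR n13 = HIGH NOR HIGH = LOW
n15 = n10 NOR n3 = LOW NOR HIGH = LOW

n7 = HIGH, n14 = LOW, n15 = LOW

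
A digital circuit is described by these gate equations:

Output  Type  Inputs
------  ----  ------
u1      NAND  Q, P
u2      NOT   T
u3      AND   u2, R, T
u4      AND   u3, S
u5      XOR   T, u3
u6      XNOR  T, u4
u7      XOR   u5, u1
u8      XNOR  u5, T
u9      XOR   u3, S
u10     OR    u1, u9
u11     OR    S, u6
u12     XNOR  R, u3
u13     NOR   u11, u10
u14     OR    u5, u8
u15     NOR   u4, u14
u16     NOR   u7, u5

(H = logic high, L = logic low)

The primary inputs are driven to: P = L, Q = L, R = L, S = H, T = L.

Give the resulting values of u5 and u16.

u5 = L; u16 = L

u1 = Q NAND P = L NAND L = H
u2 = NOT T = NOT L = H
u3 = u2 AND R AND T = H AND L AND L = L
u5 = T XOR u3 = L XOR L = L
u7 = u5 XOR u1 = L XOR H = H
u16 = u7 NOR u5 = H NOR L = L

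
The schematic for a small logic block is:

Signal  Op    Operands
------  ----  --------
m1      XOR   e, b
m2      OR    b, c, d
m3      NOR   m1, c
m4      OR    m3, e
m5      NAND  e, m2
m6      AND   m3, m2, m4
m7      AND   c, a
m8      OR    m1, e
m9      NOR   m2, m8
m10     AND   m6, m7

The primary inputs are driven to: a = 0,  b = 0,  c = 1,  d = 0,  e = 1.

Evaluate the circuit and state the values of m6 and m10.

m1 = e XOR b = 1 XOR 0 = 1
m2 = b OR c OR d = 0 OR 1 OR 0 = 1
m3 = m1 NOR c = 1 NOR 1 = 0
m4 = m3 OR e = 0 OR 1 = 1
m6 = m3 AND m2 AND m4 = 0 AND 1 AND 1 = 0
m7 = c AND a = 1 AND 0 = 0
m10 = m6 AND m7 = 0 AND 0 = 0

m6 = 0, m10 = 0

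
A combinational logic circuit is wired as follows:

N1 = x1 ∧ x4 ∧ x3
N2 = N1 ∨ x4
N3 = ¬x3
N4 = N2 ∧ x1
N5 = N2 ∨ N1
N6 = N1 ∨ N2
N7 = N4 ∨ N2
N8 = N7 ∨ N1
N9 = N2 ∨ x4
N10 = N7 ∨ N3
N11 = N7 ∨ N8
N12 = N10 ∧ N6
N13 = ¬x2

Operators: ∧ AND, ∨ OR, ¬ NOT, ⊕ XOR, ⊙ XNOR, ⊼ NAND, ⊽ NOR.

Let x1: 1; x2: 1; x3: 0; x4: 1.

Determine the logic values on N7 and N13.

N7 = 1; N13 = 0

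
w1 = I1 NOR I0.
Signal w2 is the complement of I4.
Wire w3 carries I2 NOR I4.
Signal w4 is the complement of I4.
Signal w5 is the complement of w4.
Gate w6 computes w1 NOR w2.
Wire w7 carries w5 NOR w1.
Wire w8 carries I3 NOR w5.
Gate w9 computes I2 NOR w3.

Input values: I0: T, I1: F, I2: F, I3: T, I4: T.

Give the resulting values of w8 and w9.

w8 = F, w9 = T

w3 = I2 NOR I4 = F NOR T = F
w4 = NOT I4 = NOT T = F
w5 = NOT w4 = NOT F = T
w8 = I3 NOR w5 = T NOR T = F
w9 = I2 NOR w3 = F NOR F = T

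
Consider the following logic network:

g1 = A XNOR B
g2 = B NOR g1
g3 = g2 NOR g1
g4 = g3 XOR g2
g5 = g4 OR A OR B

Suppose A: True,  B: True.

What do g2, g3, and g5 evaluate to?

g1 = A XNOR B = True XNOR True = True
g2 = B NOR g1 = True NOR True = False
g3 = g2 NOR g1 = False NOR True = False
g4 = g3 XOR g2 = False XOR False = False
g5 = g4 OR A OR B = False OR True OR True = True

g2 = False, g3 = False, g5 = True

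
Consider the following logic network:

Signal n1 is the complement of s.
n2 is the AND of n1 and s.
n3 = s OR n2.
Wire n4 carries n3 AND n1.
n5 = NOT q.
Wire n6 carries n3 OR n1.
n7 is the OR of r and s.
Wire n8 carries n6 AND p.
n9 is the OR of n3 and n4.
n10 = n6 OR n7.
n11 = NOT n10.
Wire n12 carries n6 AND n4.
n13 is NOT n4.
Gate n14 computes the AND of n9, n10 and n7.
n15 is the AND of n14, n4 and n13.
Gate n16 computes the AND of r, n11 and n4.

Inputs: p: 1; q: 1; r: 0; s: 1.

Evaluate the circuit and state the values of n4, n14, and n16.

n4 = 0, n14 = 1, n16 = 0

n1 = NOT s = NOT 1 = 0
n2 = n1 AND s = 0 AND 1 = 0
n3 = s OR n2 = 1 OR 0 = 1
n4 = n3 AND n1 = 1 AND 0 = 0
n6 = n3 OR n1 = 1 OR 0 = 1
n7 = r OR s = 0 OR 1 = 1
n9 = n3 OR n4 = 1 OR 0 = 1
n10 = n6 OR n7 = 1 OR 1 = 1
n11 = NOT n10 = NOT 1 = 0
n14 = n9 AND n10 AND n7 = 1 AND 1 AND 1 = 1
n16 = r AND n11 AND n4 = 0 AND 0 AND 0 = 0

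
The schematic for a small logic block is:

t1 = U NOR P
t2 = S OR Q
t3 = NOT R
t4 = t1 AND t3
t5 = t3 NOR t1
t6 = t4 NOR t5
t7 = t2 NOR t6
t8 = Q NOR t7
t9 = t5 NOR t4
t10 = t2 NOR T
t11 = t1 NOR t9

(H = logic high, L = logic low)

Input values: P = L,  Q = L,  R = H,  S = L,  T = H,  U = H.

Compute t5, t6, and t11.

t5 = H; t6 = L; t11 = H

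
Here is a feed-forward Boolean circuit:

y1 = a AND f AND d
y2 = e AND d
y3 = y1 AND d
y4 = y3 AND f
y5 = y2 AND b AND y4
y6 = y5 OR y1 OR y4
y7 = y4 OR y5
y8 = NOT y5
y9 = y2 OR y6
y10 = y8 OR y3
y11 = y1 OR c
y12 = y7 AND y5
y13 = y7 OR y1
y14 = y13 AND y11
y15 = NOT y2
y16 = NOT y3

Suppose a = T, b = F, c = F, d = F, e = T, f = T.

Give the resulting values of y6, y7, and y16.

y6 = F, y7 = F, y16 = T

y1 = a AND f AND d = T AND T AND F = F
y2 = e AND d = T AND F = F
y3 = y1 AND d = F AND F = F
y4 = y3 AND f = F AND T = F
y5 = y2 AND b AND y4 = F AND F AND F = F
y6 = y5 OR y1 OR y4 = F OR F OR F = F
y7 = y4 OR y5 = F OR F = F
y16 = NOT y3 = NOT F = T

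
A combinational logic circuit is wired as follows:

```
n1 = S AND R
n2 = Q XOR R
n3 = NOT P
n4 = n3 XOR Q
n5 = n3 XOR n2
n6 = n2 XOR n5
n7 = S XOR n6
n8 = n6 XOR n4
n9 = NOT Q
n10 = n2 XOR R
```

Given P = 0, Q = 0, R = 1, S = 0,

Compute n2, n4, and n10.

n2 = Q XOR R = 0 XOR 1 = 1
n3 = NOT P = NOT 0 = 1
n4 = n3 XOR Q = 1 XOR 0 = 1
n10 = n2 XOR R = 1 XOR 1 = 0

n2 = 1  n4 = 1  n10 = 0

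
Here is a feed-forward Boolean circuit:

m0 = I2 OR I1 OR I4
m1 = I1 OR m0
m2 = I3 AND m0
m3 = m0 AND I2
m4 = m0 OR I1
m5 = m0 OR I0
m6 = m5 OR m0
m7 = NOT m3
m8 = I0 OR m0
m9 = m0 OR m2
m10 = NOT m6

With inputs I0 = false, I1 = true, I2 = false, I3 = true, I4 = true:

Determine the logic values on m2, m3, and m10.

m2 = true; m3 = false; m10 = false

m0 = I2 OR I1 OR I4 = false OR true OR true = true
m2 = I3 AND m0 = true AND true = true
m3 = m0 AND I2 = true AND false = false
m5 = m0 OR I0 = true OR false = true
m6 = m5 OR m0 = true OR true = true
m10 = NOT m6 = NOT true = false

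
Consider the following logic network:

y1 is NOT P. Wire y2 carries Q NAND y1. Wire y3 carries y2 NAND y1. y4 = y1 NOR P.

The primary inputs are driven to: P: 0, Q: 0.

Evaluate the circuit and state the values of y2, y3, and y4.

y2 = 1; y3 = 0; y4 = 0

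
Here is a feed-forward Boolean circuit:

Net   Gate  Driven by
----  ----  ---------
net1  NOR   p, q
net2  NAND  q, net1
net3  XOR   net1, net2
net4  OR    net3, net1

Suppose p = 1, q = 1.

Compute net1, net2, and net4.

net1 = p NOR q = 1 NOR 1 = 0
net2 = q NAND net1 = 1 NAND 0 = 1
net3 = net1 XOR net2 = 0 XOR 1 = 1
net4 = net3 OR net1 = 1 OR 0 = 1

net1 = 0  net2 = 1  net4 = 1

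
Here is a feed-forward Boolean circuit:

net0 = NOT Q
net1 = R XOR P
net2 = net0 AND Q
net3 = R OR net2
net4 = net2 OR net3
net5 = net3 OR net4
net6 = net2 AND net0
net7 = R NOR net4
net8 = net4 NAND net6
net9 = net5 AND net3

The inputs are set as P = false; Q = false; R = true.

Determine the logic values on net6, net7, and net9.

net0 = NOT Q = NOT false = true
net2 = net0 AND Q = true AND false = false
net3 = R OR net2 = true OR false = true
net4 = net2 OR net3 = false OR true = true
net5 = net3 OR net4 = true OR true = true
net6 = net2 AND net0 = false AND true = false
net7 = R NOR net4 = true NOR true = false
net9 = net5 AND net3 = true AND true = true

net6 = false; net7 = false; net9 = true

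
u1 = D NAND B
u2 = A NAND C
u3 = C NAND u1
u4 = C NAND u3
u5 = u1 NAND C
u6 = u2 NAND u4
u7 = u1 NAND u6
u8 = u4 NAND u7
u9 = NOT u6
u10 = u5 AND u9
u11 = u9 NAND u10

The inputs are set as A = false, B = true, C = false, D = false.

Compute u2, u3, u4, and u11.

u1 = D NAND B = false NAND true = true
u2 = A NAND C = false NAND false = true
u3 = C NAND u1 = false NAND true = true
u4 = C NAND u3 = false NAND true = true
u5 = u1 NAND C = true NAND false = true
u6 = u2 NAND u4 = true NAND true = false
u9 = NOT u6 = NOT false = true
u10 = u5 AND u9 = true AND true = true
u11 = u9 NAND u10 = true NAND true = false

u2 = true  u3 = true  u4 = true  u11 = false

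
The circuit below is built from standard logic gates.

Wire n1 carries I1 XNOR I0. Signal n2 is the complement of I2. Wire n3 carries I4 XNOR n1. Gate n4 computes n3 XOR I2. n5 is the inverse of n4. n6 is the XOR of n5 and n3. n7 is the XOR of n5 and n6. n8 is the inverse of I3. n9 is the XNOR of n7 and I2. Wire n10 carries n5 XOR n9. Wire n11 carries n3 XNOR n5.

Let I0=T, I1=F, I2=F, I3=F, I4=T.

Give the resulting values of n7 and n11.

n7 = F, n11 = F

n1 = I1 XNOR I0 = F XNOR T = F
n3 = I4 XNOR n1 = T XNOR F = F
n4 = n3 XOR I2 = F XOR F = F
n5 = NOT n4 = NOT F = T
n6 = n5 XOR n3 = T XOR F = T
n7 = n5 XOR n6 = T XOR T = F
n11 = n3 XNOR n5 = F XNOR T = F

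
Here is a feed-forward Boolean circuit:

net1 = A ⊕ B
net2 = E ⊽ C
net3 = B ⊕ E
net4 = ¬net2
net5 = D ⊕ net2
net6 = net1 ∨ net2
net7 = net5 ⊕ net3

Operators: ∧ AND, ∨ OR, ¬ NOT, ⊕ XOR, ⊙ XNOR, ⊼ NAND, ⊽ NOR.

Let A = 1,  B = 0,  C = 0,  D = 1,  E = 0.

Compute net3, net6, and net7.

net1 = A XOR B = 1 XOR 0 = 1
net2 = E NOR C = 0 NOR 0 = 1
net3 = B XOR E = 0 XOR 0 = 0
net5 = D XOR net2 = 1 XOR 1 = 0
net6 = net1 OR net2 = 1 OR 1 = 1
net7 = net5 XOR net3 = 0 XOR 0 = 0

net3 = 0, net6 = 1, net7 = 0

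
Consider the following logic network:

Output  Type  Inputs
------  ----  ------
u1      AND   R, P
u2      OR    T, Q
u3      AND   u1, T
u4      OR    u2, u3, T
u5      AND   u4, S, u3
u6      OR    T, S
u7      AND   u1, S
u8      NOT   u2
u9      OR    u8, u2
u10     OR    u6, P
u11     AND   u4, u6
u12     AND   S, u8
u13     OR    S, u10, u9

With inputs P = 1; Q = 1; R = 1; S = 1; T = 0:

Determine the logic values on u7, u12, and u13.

u7 = 1, u12 = 0, u13 = 1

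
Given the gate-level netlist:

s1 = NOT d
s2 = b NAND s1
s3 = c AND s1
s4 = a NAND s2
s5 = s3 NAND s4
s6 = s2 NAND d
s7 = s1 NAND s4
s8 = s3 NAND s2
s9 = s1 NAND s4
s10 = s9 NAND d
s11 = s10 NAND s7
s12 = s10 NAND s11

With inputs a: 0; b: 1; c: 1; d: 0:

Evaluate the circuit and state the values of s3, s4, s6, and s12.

s1 = NOT d = NOT 0 = 1
s2 = b NAND s1 = 1 NAND 1 = 0
s3 = c AND s1 = 1 AND 1 = 1
s4 = a NAND s2 = 0 NAND 0 = 1
s6 = s2 NAND d = 0 NAND 0 = 1
s7 = s1 NAND s4 = 1 NAND 1 = 0
s9 = s1 NAND s4 = 1 NAND 1 = 0
s10 = s9 NAND d = 0 NAND 0 = 1
s11 = s10 NAND s7 = 1 NAND 0 = 1
s12 = s10 NAND s11 = 1 NAND 1 = 0

s3 = 1  s4 = 1  s6 = 1  s12 = 0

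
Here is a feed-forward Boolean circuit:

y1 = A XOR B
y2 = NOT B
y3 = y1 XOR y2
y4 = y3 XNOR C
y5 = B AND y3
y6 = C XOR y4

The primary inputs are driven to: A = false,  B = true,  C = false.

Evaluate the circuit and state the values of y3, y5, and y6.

y3 = true  y5 = true  y6 = false

y1 = A XOR B = false XOR true = true
y2 = NOT B = NOT true = false
y3 = y1 XOR y2 = true XOR false = true
y4 = y3 XNOR C = true XNOR false = false
y5 = B AND y3 = true AND true = true
y6 = C XOR y4 = false XOR false = false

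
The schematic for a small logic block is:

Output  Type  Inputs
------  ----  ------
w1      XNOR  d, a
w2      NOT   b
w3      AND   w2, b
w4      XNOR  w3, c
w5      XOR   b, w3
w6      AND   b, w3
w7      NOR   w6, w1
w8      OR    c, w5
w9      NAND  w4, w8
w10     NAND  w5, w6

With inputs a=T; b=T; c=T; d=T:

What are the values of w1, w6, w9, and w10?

w1 = T  w6 = F  w9 = T  w10 = T

w1 = d XNOR a = T XNOR T = T
w2 = NOT b = NOT T = F
w3 = w2 AND b = F AND T = F
w4 = w3 XNOR c = F XNOR T = F
w5 = b XOR w3 = T XOR F = T
w6 = b AND w3 = T AND F = F
w8 = c OR w5 = T OR T = T
w9 = w4 NAND w8 = F NAND T = T
w10 = w5 NAND w6 = T NAND F = T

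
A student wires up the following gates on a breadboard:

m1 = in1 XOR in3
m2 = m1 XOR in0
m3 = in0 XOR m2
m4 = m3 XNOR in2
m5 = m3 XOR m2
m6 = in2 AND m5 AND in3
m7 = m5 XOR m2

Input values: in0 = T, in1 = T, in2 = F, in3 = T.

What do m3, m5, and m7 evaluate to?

m1 = in1 XOR in3 = T XOR T = F
m2 = m1 XOR in0 = F XOR T = T
m3 = in0 XOR m2 = T XOR T = F
m5 = m3 XOR m2 = F XOR T = T
m7 = m5 XOR m2 = T XOR T = F

m3 = F; m5 = T; m7 = F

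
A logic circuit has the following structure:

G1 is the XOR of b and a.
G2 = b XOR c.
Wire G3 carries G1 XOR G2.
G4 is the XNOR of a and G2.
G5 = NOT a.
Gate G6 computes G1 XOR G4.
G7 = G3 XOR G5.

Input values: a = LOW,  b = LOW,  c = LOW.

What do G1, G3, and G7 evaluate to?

G1 = b XOR a = LOW XOR LOW = LOW
G2 = b XOR c = LOW XOR LOW = LOW
G3 = G1 XOR G2 = LOW XOR LOW = LOW
G5 = NOT a = NOT LOW = HIGH
G7 = G3 XOR G5 = LOW XOR HIGH = HIGH

G1 = LOW  G3 = LOW  G7 = HIGH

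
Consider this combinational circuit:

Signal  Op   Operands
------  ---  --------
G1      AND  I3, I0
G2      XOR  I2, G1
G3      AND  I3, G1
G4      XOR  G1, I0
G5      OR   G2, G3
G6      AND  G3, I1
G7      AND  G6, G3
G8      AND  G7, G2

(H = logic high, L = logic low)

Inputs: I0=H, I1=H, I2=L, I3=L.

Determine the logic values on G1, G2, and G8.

G1 = I3 AND I0 = L AND H = L
G2 = I2 XOR G1 = L XOR L = L
G3 = I3 AND G1 = L AND L = L
G6 = G3 AND I1 = L AND H = L
G7 = G6 AND G3 = L AND L = L
G8 = G7 AND G2 = L AND L = L

G1 = L, G2 = L, G8 = L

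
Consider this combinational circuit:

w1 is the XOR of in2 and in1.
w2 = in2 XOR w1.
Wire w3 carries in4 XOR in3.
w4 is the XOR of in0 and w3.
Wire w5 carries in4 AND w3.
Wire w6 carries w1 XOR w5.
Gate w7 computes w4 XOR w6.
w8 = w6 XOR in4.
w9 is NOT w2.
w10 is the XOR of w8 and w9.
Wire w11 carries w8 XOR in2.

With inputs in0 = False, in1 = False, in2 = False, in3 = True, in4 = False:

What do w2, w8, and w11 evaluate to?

w2 = False, w8 = False, w11 = False

w1 = in2 XOR in1 = False XOR False = False
w2 = in2 XOR w1 = False XOR False = False
w3 = in4 XOR in3 = False XOR True = True
w5 = in4 AND w3 = False AND True = False
w6 = w1 XOR w5 = False XOR False = False
w8 = w6 XOR in4 = False XOR False = False
w11 = w8 XOR in2 = False XOR False = False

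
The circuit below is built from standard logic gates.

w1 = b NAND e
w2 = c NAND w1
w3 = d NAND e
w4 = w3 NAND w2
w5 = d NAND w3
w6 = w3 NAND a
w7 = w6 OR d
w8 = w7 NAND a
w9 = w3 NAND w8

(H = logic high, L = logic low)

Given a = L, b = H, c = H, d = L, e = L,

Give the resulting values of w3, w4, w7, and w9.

w1 = b NAND e = H NAND L = H
w2 = c NAND w1 = H NAND H = L
w3 = d NAND e = L NAND L = H
w4 = w3 NAND w2 = H NAND L = H
w6 = w3 NAND a = H NAND L = H
w7 = w6 OR d = H OR L = H
w8 = w7 NAND a = H NAND L = H
w9 = w3 NAND w8 = H NAND H = L

w3 = H  w4 = H  w7 = H  w9 = L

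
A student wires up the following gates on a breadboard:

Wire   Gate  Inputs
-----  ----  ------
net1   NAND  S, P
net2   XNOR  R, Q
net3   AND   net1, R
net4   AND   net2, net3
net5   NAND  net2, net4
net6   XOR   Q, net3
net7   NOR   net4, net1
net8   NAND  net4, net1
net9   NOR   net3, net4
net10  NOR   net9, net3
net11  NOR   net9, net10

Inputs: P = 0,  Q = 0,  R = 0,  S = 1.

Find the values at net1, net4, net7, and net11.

net1 = S NAND P = 1 NAND 0 = 1
net2 = R XNOR Q = 0 XNOR 0 = 1
net3 = net1 AND R = 1 AND 0 = 0
net4 = net2 AND net3 = 1 AND 0 = 0
net7 = net4 NOR net1 = 0 NOR 1 = 0
net9 = net3 NOR net4 = 0 NOR 0 = 1
net10 = net9 NOR net3 = 1 NOR 0 = 0
net11 = net9 NOR net10 = 1 NOR 0 = 0

net1 = 1, net4 = 0, net7 = 0, net11 = 0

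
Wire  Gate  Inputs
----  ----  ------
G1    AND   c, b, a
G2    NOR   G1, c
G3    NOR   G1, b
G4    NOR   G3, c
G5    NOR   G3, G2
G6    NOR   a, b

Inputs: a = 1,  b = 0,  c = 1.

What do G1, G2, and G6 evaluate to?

G1 = 0, G2 = 0, G6 = 0

G1 = c AND b AND a = 1 AND 0 AND 1 = 0
G2 = G1 NOR c = 0 NOR 1 = 0
G6 = a NOR b = 1 NOR 0 = 0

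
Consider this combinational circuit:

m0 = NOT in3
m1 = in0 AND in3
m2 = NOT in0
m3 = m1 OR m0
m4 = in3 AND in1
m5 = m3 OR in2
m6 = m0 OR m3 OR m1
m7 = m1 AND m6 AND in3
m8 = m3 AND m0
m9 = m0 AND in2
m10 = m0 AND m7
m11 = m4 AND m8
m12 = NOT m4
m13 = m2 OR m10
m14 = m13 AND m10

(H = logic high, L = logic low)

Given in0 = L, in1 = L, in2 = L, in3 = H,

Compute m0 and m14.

m0 = NOT in3 = NOT H = L
m1 = in0 AND in3 = L AND H = L
m2 = NOT in0 = NOT L = H
m3 = m1 OR m0 = L OR L = L
m6 = m0 OR m3 OR m1 = L OR L OR L = L
m7 = m1 AND m6 AND in3 = L AND L AND H = L
m10 = m0 AND m7 = L AND L = L
m13 = m2 OR m10 = H OR L = H
m14 = m13 AND m10 = H AND L = L

m0 = L, m14 = L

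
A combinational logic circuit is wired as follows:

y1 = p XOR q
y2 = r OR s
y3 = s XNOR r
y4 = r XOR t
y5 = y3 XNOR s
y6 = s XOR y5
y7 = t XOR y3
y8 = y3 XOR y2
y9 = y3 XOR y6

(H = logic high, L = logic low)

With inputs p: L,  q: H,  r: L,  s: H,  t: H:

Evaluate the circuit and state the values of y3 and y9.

y3 = s XNOR r = H XNOR L = L
y5 = y3 XNOR s = L XNOR H = L
y6 = s XOR y5 = H XOR L = H
y9 = y3 XOR y6 = L XOR H = H

y3 = L, y9 = H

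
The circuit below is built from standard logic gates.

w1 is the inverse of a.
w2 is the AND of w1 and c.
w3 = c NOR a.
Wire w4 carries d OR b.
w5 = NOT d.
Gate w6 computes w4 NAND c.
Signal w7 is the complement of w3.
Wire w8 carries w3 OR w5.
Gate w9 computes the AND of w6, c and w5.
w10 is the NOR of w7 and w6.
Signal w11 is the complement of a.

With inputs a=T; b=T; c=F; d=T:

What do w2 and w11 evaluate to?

w1 = NOT a = NOT T = F
w2 = w1 AND c = F AND F = F
w11 = NOT a = NOT T = F

w2 = F; w11 = F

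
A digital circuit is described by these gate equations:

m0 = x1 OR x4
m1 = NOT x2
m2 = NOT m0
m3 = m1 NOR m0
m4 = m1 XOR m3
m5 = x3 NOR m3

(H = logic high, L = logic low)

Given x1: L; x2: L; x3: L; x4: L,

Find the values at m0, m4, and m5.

m0 = x1 OR x4 = L OR L = L
m1 = NOT x2 = NOT L = H
m3 = m1 NOR m0 = H NOR L = L
m4 = m1 XOR m3 = H XOR L = H
m5 = x3 NOR m3 = L NOR L = H

m0 = L, m4 = H, m5 = H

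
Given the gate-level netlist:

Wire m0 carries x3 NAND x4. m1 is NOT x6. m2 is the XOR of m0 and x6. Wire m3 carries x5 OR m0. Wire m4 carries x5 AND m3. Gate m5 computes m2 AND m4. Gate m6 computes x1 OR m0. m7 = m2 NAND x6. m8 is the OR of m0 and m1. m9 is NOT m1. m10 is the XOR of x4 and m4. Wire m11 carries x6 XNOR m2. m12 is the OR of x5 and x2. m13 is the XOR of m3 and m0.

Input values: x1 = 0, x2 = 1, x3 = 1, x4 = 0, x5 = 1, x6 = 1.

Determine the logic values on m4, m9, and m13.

m4 = 1, m9 = 1, m13 = 0

m0 = x3 NAND x4 = 1 NAND 0 = 1
m1 = NOT x6 = NOT 1 = 0
m3 = x5 OR m0 = 1 OR 1 = 1
m4 = x5 AND m3 = 1 AND 1 = 1
m9 = NOT m1 = NOT 0 = 1
m13 = m3 XOR m0 = 1 XOR 1 = 0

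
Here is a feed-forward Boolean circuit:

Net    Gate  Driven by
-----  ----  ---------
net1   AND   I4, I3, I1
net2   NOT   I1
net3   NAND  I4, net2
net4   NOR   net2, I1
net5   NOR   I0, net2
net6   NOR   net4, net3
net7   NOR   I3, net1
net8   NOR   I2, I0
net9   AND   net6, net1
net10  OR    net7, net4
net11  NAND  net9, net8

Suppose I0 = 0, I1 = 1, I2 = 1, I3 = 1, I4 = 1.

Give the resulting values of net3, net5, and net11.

net3 = 1, net5 = 1, net11 = 1

net1 = I4 AND I3 AND I1 = 1 AND 1 AND 1 = 1
net2 = NOT I1 = NOT 1 = 0
net3 = I4 NAND net2 = 1 NAND 0 = 1
net4 = net2 NOR I1 = 0 NOR 1 = 0
net5 = I0 NOR net2 = 0 NOR 0 = 1
net6 = net4 NOR net3 = 0 NOR 1 = 0
net8 = I2 NOR I0 = 1 NOR 0 = 0
net9 = net6 AND net1 = 0 AND 1 = 0
net11 = net9 NAND net8 = 0 NAND 0 = 1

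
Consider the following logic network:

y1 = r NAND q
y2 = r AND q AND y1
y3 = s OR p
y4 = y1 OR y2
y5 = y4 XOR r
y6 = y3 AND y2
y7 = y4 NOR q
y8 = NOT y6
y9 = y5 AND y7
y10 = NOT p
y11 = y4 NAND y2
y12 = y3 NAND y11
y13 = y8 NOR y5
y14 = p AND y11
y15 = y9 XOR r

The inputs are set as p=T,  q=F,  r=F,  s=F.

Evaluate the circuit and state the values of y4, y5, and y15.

y1 = r NAND q = F NAND F = T
y2 = r AND q AND y1 = F AND F AND T = F
y4 = y1 OR y2 = T OR F = T
y5 = y4 XOR r = T XOR F = T
y7 = y4 NOR q = T NOR F = F
y9 = y5 AND y7 = T AND F = F
y15 = y9 XOR r = F XOR F = F

y4 = T; y5 = T; y15 = F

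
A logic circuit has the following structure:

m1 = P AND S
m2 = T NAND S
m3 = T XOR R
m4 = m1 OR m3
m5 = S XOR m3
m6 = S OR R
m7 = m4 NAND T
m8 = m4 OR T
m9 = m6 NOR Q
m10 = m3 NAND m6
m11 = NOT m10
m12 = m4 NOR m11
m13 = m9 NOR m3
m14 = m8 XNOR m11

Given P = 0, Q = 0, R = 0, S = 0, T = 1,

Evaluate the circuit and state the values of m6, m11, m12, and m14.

m6 = 0, m11 = 0, m12 = 0, m14 = 0

m1 = P AND S = 0 AND 0 = 0
m3 = T XOR R = 1 XOR 0 = 1
m4 = m1 OR m3 = 0 OR 1 = 1
m6 = S OR R = 0 OR 0 = 0
m8 = m4 OR T = 1 OR 1 = 1
m10 = m3 NAND m6 = 1 NAND 0 = 1
m11 = NOT m10 = NOT 1 = 0
m12 = m4 NOR m11 = 1 NOR 0 = 0
m14 = m8 XNOR m11 = 1 XNOR 0 = 0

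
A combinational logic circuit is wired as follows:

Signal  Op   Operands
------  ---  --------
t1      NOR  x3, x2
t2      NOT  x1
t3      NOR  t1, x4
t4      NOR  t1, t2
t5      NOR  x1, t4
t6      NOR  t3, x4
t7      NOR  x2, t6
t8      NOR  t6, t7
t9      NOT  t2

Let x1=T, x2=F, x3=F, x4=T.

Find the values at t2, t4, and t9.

t1 = x3 NOR x2 = F NOR F = T
t2 = NOT x1 = NOT T = F
t4 = t1 NOR t2 = T NOR F = F
t9 = NOT t2 = NOT F = T

t2 = F, t4 = F, t9 = T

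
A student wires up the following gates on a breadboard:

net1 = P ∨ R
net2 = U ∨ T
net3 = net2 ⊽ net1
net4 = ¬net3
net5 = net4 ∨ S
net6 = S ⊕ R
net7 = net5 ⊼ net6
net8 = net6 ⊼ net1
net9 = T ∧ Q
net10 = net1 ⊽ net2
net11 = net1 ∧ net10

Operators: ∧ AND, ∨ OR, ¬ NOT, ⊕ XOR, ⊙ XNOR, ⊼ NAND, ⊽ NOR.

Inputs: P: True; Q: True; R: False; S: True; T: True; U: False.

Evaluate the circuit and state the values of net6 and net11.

net1 = P OR R = True OR False = True
net2 = U OR T = False OR True = True
net6 = S XOR R = True XOR False = True
net10 = net1 NOR net2 = True NOR True = False
net11 = net1 AND net10 = True AND False = False

net6 = True; net11 = False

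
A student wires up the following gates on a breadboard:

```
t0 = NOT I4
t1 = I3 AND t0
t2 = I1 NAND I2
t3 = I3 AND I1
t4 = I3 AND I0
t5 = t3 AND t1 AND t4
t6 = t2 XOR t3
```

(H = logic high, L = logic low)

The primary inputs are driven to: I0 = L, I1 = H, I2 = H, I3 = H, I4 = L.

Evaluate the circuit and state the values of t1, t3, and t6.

t1 = H  t3 = H  t6 = H

t0 = NOT I4 = NOT L = H
t1 = I3 AND t0 = H AND H = H
t2 = I1 NAND I2 = H NAND H = L
t3 = I3 AND I1 = H AND H = H
t6 = t2 XOR t3 = L XOR H = H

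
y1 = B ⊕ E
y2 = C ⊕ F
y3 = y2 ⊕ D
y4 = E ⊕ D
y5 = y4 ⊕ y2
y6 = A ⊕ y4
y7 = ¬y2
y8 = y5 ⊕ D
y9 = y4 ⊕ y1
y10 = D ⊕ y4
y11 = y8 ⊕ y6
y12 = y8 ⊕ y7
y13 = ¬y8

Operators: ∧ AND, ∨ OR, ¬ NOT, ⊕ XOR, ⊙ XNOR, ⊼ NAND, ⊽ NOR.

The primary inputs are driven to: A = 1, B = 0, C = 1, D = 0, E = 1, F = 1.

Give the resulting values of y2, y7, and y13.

y2 = C XOR F = 1 XOR 1 = 0
y4 = E XOR D = 1 XOR 0 = 1
y5 = y4 XOR y2 = 1 XOR 0 = 1
y7 = NOT y2 = NOT 0 = 1
y8 = y5 XOR D = 1 XOR 0 = 1
y13 = NOT y8 = NOT 1 = 0

y2 = 0, y7 = 1, y13 = 0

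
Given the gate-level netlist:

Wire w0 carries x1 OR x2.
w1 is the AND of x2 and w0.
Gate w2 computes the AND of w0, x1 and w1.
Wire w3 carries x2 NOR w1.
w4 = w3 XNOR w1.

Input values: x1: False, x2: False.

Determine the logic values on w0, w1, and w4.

w0 = False  w1 = False  w4 = False

w0 = x1 OR x2 = False OR False = False
w1 = x2 AND w0 = False AND False = False
w3 = x2 NOR w1 = False NOR False = True
w4 = w3 XNOR w1 = True XNOR False = False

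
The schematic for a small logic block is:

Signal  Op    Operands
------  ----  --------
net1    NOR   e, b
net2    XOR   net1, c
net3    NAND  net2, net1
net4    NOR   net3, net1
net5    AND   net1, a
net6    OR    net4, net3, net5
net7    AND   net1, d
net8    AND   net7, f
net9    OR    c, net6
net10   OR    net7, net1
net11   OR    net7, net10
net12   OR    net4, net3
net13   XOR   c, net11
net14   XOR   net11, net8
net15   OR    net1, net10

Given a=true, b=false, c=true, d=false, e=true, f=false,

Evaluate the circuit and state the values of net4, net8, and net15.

net1 = e NOR b = true NOR false = false
net2 = net1 XOR c = false XOR true = true
net3 = net2 NAND net1 = true NAND false = true
net4 = net3 NOR net1 = true NOR false = false
net7 = net1 AND d = false AND false = false
net8 = net7 AND f = false AND false = false
net10 = net7 OR net1 = false OR false = false
net15 = net1 OR net10 = false OR false = false

net4 = false  net8 = false  net15 = false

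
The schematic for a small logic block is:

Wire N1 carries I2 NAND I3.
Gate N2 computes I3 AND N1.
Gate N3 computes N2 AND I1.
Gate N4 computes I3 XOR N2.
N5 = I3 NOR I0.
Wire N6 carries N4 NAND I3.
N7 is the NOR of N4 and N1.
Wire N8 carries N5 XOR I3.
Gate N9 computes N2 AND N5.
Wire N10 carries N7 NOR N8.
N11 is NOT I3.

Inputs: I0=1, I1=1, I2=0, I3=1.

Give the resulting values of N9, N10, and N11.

N9 = 0, N10 = 0, N11 = 0

N1 = I2 NAND I3 = 0 NAND 1 = 1
N2 = I3 AND N1 = 1 AND 1 = 1
N4 = I3 XOR N2 = 1 XOR 1 = 0
N5 = I3 NOR I0 = 1 NOR 1 = 0
N7 = N4 NOR N1 = 0 NOR 1 = 0
N8 = N5 XOR I3 = 0 XOR 1 = 1
N9 = N2 AND N5 = 1 AND 0 = 0
N10 = N7 NOR N8 = 0 NOR 1 = 0
N11 = NOT I3 = NOT 1 = 0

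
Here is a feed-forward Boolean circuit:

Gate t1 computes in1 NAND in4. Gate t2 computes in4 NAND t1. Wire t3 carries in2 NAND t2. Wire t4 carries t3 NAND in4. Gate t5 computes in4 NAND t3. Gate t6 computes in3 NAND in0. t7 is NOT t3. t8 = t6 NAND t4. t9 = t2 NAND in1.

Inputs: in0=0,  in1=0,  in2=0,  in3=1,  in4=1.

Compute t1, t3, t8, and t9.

t1 = 1, t3 = 1, t8 = 1, t9 = 1

t1 = in1 NAND in4 = 0 NAND 1 = 1
t2 = in4 NAND t1 = 1 NAND 1 = 0
t3 = in2 NAND t2 = 0 NAND 0 = 1
t4 = t3 NAND in4 = 1 NAND 1 = 0
t6 = in3 NAND in0 = 1 NAND 0 = 1
t8 = t6 NAND t4 = 1 NAND 0 = 1
t9 = t2 NAND in1 = 0 NAND 0 = 1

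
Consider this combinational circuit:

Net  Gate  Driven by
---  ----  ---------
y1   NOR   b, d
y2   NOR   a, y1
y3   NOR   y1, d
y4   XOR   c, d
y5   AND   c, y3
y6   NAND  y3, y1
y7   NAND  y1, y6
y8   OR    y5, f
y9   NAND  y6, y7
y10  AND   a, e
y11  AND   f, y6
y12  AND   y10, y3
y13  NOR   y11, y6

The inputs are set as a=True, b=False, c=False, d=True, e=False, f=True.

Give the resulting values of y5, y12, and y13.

y5 = False, y12 = False, y13 = False

y1 = b NOR d = False NOR True = False
y3 = y1 NOR d = False NOR True = False
y5 = c AND y3 = False AND False = False
y6 = y3 NAND y1 = False NAND False = True
y10 = a AND e = True AND False = False
y11 = f AND y6 = True AND True = True
y12 = y10 AND y3 = False AND False = False
y13 = y11 NOR y6 = True NOR True = False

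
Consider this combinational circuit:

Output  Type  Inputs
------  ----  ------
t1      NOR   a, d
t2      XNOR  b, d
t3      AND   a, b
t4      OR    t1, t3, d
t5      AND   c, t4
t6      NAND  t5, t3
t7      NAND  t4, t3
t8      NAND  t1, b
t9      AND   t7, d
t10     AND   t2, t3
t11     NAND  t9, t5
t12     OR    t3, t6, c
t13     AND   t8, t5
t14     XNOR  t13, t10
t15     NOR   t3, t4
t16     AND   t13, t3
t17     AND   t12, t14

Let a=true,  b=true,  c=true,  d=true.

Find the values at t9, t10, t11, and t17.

t9 = false; t10 = true; t11 = true; t17 = true

t1 = a NOR d = true NOR true = false
t2 = b XNOR d = true XNOR true = true
t3 = a AND b = true AND true = true
t4 = t1 OR t3 OR d = false OR true OR true = true
t5 = c AND t4 = true AND true = true
t6 = t5 NAND t3 = true NAND true = false
t7 = t4 NAND t3 = true NAND true = false
t8 = t1 NAND b = false NAND true = true
t9 = t7 AND d = false AND true = false
t10 = t2 AND t3 = true AND true = true
t11 = t9 NAND t5 = false NAND true = true
t12 = t3 OR t6 OR c = true OR false OR true = true
t13 = t8 AND t5 = true AND true = true
t14 = t13 XNOR t10 = true XNOR true = true
t17 = t12 AND t14 = true AND true = true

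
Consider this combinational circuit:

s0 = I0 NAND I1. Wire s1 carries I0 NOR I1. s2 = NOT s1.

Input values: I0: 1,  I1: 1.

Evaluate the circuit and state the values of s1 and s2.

s1 = 0, s2 = 1

s1 = I0 NOR I1 = 1 NOR 1 = 0
s2 = NOT s1 = NOT 0 = 1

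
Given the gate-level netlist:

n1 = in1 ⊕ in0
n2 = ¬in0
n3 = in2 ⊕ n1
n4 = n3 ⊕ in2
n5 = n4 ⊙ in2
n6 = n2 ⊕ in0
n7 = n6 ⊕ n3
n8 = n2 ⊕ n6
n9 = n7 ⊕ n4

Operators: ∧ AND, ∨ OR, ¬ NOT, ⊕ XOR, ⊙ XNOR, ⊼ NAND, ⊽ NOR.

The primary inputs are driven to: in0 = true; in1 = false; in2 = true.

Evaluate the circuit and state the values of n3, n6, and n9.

n1 = in1 XOR in0 = false XOR true = true
n2 = NOT in0 = NOT true = false
n3 = in2 XOR n1 = true XOR true = false
n4 = n3 XOR in2 = false XOR true = true
n6 = n2 XOR in0 = false XOR true = true
n7 = n6 XOR n3 = true XOR false = true
n9 = n7 XOR n4 = true XOR true = false

n3 = false; n6 = true; n9 = false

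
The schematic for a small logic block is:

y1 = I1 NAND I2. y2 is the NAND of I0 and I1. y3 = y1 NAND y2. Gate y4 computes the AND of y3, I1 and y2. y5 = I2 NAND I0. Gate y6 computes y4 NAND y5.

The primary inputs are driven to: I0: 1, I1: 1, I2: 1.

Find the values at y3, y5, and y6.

y1 = I1 NAND I2 = 1 NAND 1 = 0
y2 = I0 NAND I1 = 1 NAND 1 = 0
y3 = y1 NAND y2 = 0 NAND 0 = 1
y4 = y3 AND I1 AND y2 = 1 AND 1 AND 0 = 0
y5 = I2 NAND I0 = 1 NAND 1 = 0
y6 = y4 NAND y5 = 0 NAND 0 = 1

y3 = 1, y5 = 0, y6 = 1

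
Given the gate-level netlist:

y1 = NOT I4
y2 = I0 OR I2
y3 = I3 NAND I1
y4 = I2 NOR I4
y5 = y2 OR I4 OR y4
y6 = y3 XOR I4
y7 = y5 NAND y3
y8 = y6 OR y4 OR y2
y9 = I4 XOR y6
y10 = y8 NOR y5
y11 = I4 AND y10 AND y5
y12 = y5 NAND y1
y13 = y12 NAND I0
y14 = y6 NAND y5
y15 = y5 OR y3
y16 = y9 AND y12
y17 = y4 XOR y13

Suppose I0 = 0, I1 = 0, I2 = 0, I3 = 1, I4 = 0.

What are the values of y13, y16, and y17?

y1 = NOT I4 = NOT 0 = 1
y2 = I0 OR I2 = 0 OR 0 = 0
y3 = I3 NAND I1 = 1 NAND 0 = 1
y4 = I2 NOR I4 = 0 NOR 0 = 1
y5 = y2 OR I4 OR y4 = 0 OR 0 OR 1 = 1
y6 = y3 XOR I4 = 1 XOR 0 = 1
y9 = I4 XOR y6 = 0 XOR 1 = 1
y12 = y5 NAND y1 = 1 NAND 1 = 0
y13 = y12 NAND I0 = 0 NAND 0 = 1
y16 = y9 AND y12 = 1 AND 0 = 0
y17 = y4 XOR y13 = 1 XOR 1 = 0

y13 = 1, y16 = 0, y17 = 0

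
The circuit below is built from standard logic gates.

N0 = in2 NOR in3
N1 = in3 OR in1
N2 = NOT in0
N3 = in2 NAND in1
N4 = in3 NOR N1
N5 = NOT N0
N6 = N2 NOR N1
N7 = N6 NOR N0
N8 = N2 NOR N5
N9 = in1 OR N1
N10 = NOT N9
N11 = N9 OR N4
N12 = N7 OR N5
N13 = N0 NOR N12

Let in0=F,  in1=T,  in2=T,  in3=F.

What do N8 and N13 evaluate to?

N0 = in2 NOR in3 = T NOR F = F
N1 = in3 OR in1 = F OR T = T
N2 = NOT in0 = NOT F = T
N5 = NOT N0 = NOT F = T
N6 = N2 NOR N1 = T NOR T = F
N7 = N6 NOR N0 = F NOR F = T
N8 = N2 NOR N5 = T NOR T = F
N12 = N7 OR N5 = T OR T = T
N13 = N0 NOR N12 = F NOR T = F

N8 = F; N13 = F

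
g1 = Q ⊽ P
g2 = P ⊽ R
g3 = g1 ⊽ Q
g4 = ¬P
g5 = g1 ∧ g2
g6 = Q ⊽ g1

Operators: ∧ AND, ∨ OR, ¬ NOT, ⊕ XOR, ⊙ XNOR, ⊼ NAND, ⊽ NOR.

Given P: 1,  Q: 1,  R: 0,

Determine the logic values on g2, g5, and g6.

g2 = 0, g5 = 0, g6 = 0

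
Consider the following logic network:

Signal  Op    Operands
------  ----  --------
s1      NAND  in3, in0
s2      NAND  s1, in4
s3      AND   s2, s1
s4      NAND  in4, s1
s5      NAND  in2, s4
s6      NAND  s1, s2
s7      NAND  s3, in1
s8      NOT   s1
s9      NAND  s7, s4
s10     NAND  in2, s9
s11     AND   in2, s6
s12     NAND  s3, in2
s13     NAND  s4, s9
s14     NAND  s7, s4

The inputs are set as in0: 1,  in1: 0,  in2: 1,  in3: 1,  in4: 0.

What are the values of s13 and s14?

s1 = in3 NAND in0 = 1 NAND 1 = 0
s2 = s1 NAND in4 = 0 NAND 0 = 1
s3 = s2 AND s1 = 1 AND 0 = 0
s4 = in4 NAND s1 = 0 NAND 0 = 1
s7 = s3 NAND in1 = 0 NAND 0 = 1
s9 = s7 NAND s4 = 1 NAND 1 = 0
s13 = s4 NAND s9 = 1 NAND 0 = 1
s14 = s7 NAND s4 = 1 NAND 1 = 0

s13 = 1, s14 = 0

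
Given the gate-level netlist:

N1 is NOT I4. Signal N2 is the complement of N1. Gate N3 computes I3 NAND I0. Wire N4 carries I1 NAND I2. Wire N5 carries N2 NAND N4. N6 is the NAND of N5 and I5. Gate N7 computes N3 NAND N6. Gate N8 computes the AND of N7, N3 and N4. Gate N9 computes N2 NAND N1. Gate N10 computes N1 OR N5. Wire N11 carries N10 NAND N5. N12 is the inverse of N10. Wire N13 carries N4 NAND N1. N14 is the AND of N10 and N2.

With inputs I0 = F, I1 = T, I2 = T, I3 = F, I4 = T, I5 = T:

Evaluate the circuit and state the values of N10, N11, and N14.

N10 = T, N11 = F, N14 = T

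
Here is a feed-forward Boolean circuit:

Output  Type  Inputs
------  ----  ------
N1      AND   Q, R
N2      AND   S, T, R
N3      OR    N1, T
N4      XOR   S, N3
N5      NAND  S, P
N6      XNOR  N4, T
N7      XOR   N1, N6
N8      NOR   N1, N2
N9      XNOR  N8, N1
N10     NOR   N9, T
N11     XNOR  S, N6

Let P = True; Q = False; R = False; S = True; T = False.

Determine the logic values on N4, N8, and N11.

N4 = True, N8 = True, N11 = False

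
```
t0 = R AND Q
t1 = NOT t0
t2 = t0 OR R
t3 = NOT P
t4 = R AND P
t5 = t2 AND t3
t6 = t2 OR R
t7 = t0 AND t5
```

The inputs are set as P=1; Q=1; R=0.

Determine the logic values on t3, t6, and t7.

t3 = 0, t6 = 0, t7 = 0

t0 = R AND Q = 0 AND 1 = 0
t2 = t0 OR R = 0 OR 0 = 0
t3 = NOT P = NOT 1 = 0
t5 = t2 AND t3 = 0 AND 0 = 0
t6 = t2 OR R = 0 OR 0 = 0
t7 = t0 AND t5 = 0 AND 0 = 0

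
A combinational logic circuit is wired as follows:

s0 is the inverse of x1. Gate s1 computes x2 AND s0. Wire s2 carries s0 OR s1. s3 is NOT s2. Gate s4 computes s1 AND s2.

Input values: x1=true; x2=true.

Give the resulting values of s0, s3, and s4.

s0 = NOT x1 = NOT true = false
s1 = x2 AND s0 = true AND false = false
s2 = s0 OR s1 = false OR false = false
s3 = NOT s2 = NOT false = true
s4 = s1 AND s2 = false AND false = false

s0 = false  s3 = true  s4 = false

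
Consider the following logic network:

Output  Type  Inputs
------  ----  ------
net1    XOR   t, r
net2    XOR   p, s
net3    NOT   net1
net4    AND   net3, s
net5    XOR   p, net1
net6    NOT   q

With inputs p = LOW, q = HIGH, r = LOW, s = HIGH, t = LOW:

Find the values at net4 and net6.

net4 = HIGH; net6 = LOW

net1 = t XOR r = LOW XOR LOW = LOW
net3 = NOT net1 = NOT LOW = HIGH
net4 = net3 AND s = HIGH AND HIGH = HIGH
net6 = NOT q = NOT HIGH = LOW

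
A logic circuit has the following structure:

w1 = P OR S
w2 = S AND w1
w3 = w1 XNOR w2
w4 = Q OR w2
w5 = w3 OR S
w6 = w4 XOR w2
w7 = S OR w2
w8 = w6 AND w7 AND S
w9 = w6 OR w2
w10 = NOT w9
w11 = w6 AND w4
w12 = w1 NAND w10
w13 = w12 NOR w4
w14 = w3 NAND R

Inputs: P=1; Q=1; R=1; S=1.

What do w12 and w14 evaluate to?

w12 = 1, w14 = 0

w1 = P OR S = 1 OR 1 = 1
w2 = S AND w1 = 1 AND 1 = 1
w3 = w1 XNOR w2 = 1 XNOR 1 = 1
w4 = Q OR w2 = 1 OR 1 = 1
w6 = w4 XOR w2 = 1 XOR 1 = 0
w9 = w6 OR w2 = 0 OR 1 = 1
w10 = NOT w9 = NOT 1 = 0
w12 = w1 NAND w10 = 1 NAND 0 = 1
w14 = w3 NAND R = 1 NAND 1 = 0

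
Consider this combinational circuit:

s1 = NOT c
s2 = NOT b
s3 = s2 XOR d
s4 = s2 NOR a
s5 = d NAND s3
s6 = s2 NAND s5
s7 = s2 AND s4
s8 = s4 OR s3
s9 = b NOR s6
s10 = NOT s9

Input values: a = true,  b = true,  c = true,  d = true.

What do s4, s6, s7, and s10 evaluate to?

s4 = false; s6 = true; s7 = false; s10 = true

s2 = NOT b = NOT true = false
s3 = s2 XOR d = false XOR true = true
s4 = s2 NOR a = false NOR true = false
s5 = d NAND s3 = true NAND true = false
s6 = s2 NAND s5 = false NAND false = true
s7 = s2 AND s4 = false AND false = false
s9 = b NOR s6 = true NOR true = false
s10 = NOT s9 = NOT false = true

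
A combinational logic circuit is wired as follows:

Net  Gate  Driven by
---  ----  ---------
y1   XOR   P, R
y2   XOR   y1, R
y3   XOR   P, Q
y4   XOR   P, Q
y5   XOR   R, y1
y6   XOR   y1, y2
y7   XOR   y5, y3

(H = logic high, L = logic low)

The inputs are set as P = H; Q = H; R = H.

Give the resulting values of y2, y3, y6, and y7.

y1 = P XOR R = H XOR H = L
y2 = y1 XOR R = L XOR H = H
y3 = P XOR Q = H XOR H = L
y5 = R XOR y1 = H XOR L = H
y6 = y1 XOR y2 = L XOR H = H
y7 = y5 XOR y3 = H XOR L = H

y2 = H; y3 = L; y6 = H; y7 = H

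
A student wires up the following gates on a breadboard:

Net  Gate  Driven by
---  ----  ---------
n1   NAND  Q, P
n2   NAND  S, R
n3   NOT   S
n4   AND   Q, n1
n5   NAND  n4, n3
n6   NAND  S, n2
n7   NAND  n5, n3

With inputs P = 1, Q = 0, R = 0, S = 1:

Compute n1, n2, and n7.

n1 = Q NAND P = 0 NAND 1 = 1
n2 = S NAND R = 1 NAND 0 = 1
n3 = NOT S = NOT 1 = 0
n4 = Q AND n1 = 0 AND 1 = 0
n5 = n4 NAND n3 = 0 NAND 0 = 1
n7 = n5 NAND n3 = 1 NAND 0 = 1

n1 = 1; n2 = 1; n7 = 1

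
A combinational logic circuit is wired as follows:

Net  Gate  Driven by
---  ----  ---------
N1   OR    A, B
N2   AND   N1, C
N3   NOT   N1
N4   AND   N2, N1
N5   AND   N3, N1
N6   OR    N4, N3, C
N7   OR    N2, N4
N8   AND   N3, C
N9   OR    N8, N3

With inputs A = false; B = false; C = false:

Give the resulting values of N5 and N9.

N1 = A OR B = false OR false = false
N3 = NOT N1 = NOT false = true
N5 = N3 AND N1 = true AND false = false
N8 = N3 AND C = true AND false = false
N9 = N8 OR N3 = false OR true = true

N5 = false  N9 = true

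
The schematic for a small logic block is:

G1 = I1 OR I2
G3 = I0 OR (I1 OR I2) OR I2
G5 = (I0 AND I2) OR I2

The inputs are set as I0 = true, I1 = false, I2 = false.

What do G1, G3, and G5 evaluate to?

G1 = false OR false = false
G3 = true OR (false OR false) OR false = true
G5 = (true AND false) OR false = false

G1 = false  G3 = true  G5 = false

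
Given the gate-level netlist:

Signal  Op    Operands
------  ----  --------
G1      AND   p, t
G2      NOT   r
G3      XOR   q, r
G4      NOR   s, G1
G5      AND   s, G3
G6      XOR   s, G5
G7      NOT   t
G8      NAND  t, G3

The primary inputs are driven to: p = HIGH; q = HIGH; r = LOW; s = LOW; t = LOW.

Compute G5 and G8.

G5 = LOW, G8 = HIGH

G3 = q XOR r = HIGH XOR LOW = HIGH
G5 = s AND G3 = LOW AND HIGH = LOW
G8 = t NAND G3 = LOW NAND HIGH = HIGH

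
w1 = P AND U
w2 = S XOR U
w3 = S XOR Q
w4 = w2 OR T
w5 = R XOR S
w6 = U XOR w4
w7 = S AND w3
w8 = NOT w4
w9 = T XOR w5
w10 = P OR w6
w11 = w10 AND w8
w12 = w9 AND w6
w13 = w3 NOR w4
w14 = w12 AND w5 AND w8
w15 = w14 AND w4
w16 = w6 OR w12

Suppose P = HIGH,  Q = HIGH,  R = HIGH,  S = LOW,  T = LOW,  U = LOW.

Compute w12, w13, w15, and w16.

w12 = LOW, w13 = LOW, w15 = LOW, w16 = LOW

w2 = S XOR U = LOW XOR LOW = LOW
w3 = S XOR Q = LOW XOR HIGH = HIGH
w4 = w2 OR T = LOW OR LOW = LOW
w5 = R XOR S = HIGH XOR LOW = HIGH
w6 = U XOR w4 = LOW XOR LOW = LOW
w8 = NOT w4 = NOT LOW = HIGH
w9 = T XOR w5 = LOW XOR HIGH = HIGH
w12 = w9 AND w6 = HIGH AND LOW = LOW
w13 = w3 NOR w4 = HIGH NOR LOW = LOW
w14 = w12 AND w5 AND w8 = LOW AND HIGH AND HIGH = LOW
w15 = w14 AND w4 = LOW AND LOW = LOW
w16 = w6 OR w12 = LOW OR LOW = LOW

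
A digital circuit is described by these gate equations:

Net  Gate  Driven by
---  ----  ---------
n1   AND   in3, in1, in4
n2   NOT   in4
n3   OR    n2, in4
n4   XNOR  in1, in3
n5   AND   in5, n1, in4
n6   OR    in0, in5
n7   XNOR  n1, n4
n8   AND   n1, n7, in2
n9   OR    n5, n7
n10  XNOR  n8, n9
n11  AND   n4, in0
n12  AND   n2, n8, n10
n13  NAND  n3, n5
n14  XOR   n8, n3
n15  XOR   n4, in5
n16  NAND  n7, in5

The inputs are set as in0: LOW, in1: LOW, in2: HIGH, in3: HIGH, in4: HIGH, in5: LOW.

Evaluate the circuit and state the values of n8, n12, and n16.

n8 = LOW, n12 = LOW, n16 = HIGH

n1 = in3 AND in1 AND in4 = HIGH AND LOW AND HIGH = LOW
n2 = NOT in4 = NOT HIGH = LOW
n4 = in1 XNOR in3 = LOW XNOR HIGH = LOW
n5 = in5 AND n1 AND in4 = LOW AND LOW AND HIGH = LOW
n7 = n1 XNOR n4 = LOW XNOR LOW = HIGH
n8 = n1 AND n7 AND in2 = LOW AND HIGH AND HIGH = LOW
n9 = n5 OR n7 = LOW OR HIGH = HIGH
n10 = n8 XNOR n9 = LOW XNOR HIGH = LOW
n12 = n2 AND n8 AND n10 = LOW AND LOW AND LOW = LOW
n16 = n7 NAND in5 = HIGH NAND LOW = HIGH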